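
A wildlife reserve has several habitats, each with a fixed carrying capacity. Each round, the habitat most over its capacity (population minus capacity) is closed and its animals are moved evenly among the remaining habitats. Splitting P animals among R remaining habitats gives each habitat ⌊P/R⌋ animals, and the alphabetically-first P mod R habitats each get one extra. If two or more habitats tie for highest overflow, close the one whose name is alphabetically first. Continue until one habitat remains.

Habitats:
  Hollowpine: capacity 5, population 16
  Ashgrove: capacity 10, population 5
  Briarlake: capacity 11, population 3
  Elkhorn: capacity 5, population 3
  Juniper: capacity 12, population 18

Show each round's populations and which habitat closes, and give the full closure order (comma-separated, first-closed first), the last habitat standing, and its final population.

Closure order: Hollowpine, Juniper, Elkhorn, Ashgrove
Last habitat: Briarlake with 45 animals

Round 1: Ashgrove=5 Briarlake=3 Elkhorn=3 Hollowpine=16 Juniper=18 → close Hollowpine (overflow 11)
  16÷4 = 4 each, +1 to first 0
Round 2: Ashgrove=9 Briarlake=7 Elkhorn=7 Juniper=22 → close Juniper (overflow 10)
  22÷3 = 7 each, +1 to first 1
Round 3: Ashgrove=17 Briarlake=14 Elkhorn=14 → close Elkhorn (overflow 9)
  14÷2 = 7 each, +1 to first 0
Round 4: Ashgrove=24 Briarlake=21 → close Ashgrove (overflow 14)
  24÷1 = 24 each, +1 to first 0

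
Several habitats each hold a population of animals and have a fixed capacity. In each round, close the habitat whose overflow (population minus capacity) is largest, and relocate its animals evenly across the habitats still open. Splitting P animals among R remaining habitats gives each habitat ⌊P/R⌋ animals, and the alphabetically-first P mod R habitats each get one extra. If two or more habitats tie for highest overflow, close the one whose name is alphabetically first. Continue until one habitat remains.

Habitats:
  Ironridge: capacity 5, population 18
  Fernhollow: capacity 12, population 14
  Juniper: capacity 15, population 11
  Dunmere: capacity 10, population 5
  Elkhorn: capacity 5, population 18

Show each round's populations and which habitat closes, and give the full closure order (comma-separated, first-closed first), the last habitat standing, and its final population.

Closure order: Elkhorn, Ironridge, Fernhollow, Dunmere
Last habitat: Juniper with 66 animals

Round 1: Dunmere=5 Elkhorn=18 Fernhollow=14 Ironridge=18 Juniper=11 → close Elkhorn (overflow 13)
  18÷4 = 4 each, +1 to first 2
Round 2: Dunmere=10 Fernhollow=19 Ironridge=22 Juniper=15 → close Ironridge (overflow 17)
  22÷3 = 7 each, +1 to first 1
Round 3: Dunmere=18 Fernhollow=26 Juniper=22 → close Fernhollow (overflow 14)
  26÷2 = 13 each, +1 to first 0
Round 4: Dunmere=31 Juniper=35 → close Dunmere (overflow 21)
  31÷1 = 31 each, +1 to first 0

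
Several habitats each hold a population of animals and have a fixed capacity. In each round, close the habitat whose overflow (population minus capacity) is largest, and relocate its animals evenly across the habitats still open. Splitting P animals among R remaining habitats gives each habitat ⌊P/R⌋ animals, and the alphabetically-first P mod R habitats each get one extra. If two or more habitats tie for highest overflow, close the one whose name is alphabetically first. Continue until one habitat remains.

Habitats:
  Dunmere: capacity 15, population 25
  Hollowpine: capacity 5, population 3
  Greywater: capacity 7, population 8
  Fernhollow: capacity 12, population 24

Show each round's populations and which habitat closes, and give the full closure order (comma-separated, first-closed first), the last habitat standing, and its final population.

Round 1: Dunmere=25 Fernhollow=24 Greywater=8 Hollowpine=3 → close Fernhollow (overflow 12)
  24÷3 = 8 each, +1 to first 0
Round 2: Dunmere=33 Greywater=16 Hollowpine=11 → close Dunmere (overflow 18)
  33÷2 = 16 each, +1 to first 1
Round 3: Greywater=33 Hollowpine=27 → close Greywater (overflow 26)
  33÷1 = 33 each, +1 to first 0

Closure order: Fernhollow, Dunmere, Greywater
Last habitat: Hollowpine with 60 animals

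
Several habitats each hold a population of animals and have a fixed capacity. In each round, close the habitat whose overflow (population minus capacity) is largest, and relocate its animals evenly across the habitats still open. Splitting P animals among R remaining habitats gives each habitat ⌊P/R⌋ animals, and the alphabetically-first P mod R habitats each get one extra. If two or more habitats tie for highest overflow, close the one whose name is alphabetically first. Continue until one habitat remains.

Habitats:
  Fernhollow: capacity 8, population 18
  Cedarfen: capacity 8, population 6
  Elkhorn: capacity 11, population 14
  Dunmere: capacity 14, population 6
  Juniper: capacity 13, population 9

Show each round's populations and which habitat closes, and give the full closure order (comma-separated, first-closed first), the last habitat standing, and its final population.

Closure order: Fernhollow, Elkhorn, Cedarfen, Juniper
Last habitat: Dunmere with 53 animals

Round 1: Cedarfen=6 Dunmere=6 Elkhorn=14 Fernhollow=18 Juniper=9 → close Fernhollow (overflow 10)
  18÷4 = 4 each, +1 to first 2
Round 2: Cedarfen=11 Dunmere=11 Elkhorn=18 Juniper=13 → close Elkhorn (overflow 7)
  18÷3 = 6 each, +1 to first 0
Round 3: Cedarfen=17 Dunmere=17 Juniper=19 → close Cedarfen (overflow 9)
  17÷2 = 8 each, +1 to first 1
Round 4: Dunmere=26 Juniper=27 → close Juniper (overflow 14)
  27÷1 = 27 each, +1 to first 0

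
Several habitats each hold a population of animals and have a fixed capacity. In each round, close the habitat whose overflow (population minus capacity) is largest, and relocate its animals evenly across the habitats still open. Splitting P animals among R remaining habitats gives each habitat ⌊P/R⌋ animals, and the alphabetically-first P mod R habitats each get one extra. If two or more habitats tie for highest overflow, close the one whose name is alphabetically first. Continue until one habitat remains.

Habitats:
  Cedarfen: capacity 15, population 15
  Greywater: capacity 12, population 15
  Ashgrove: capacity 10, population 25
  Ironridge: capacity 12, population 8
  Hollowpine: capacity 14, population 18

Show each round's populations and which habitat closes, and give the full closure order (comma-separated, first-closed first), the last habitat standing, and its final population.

Round 1: Ashgrove=25 Cedarfen=15 Greywater=15 Hollowpine=18 Ironridge=8 → close Ashgrove (overflow 15)
  25÷4 = 6 each, +1 to first 1
Round 2: Cedarfen=22 Greywater=21 Hollowpine=24 Ironridge=14 → close Hollowpine (overflow 10)
  24÷3 = 8 each, +1 to first 0
Round 3: Cedarfen=30 Greywater=29 Ironridge=22 → close Greywater (overflow 17)
  29÷2 = 14 each, +1 to first 1
Round 4: Cedarfen=45 Ironridge=36 → close Cedarfen (overflow 30)
  45÷1 = 45 each, +1 to first 0

Closure order: Ashgrove, Hollowpine, Greywater, Cedarfen
Last habitat: Ironridge with 81 animals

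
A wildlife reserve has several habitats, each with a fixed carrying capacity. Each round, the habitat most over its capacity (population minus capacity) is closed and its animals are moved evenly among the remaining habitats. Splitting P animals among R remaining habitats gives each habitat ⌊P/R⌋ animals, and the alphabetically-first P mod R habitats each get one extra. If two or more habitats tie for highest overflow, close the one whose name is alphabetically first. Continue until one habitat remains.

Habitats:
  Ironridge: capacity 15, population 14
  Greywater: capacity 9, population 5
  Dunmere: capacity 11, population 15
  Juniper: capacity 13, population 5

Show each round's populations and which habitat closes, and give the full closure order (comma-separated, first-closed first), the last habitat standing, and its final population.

Round 1: Dunmere=15 Greywater=5 Ironridge=14 Juniper=5 → close Dunmere (overflow 4)
  15÷3 = 5 each, +1 to first 0
Round 2: Greywater=10 Ironridge=19 Juniper=10 → close Ironridge (overflow 4)
  19÷2 = 9 each, +1 to first 1
Round 3: Greywater=20 Juniper=19 → close Greywater (overflow 11)
  20÷1 = 20 each, +1 to first 0

Closure order: Dunmere, Ironridge, Greywater
Last habitat: Juniper with 39 animals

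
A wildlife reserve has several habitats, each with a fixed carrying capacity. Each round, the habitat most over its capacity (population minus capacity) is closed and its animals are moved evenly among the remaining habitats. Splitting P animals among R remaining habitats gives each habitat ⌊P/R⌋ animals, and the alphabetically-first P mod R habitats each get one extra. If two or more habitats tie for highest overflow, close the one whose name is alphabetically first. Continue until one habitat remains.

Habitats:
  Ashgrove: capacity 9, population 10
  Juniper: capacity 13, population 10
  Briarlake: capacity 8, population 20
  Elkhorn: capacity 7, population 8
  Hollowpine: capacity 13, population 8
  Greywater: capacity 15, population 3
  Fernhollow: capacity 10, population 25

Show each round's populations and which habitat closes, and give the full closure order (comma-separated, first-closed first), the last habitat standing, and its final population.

Round 1: Ashgrove=10 Briarlake=20 Elkhorn=8 Fernhollow=25 Greywater=3 Hollowpine=8 Juniper=10 → close Fernhollow (overflow 15)
  25÷6 = 4 each, +1 to first 1
Round 2: Ashgrove=15 Briarlake=24 Elkhorn=12 Greywater=7 Hollowpine=12 Juniper=14 → close Briarlake (overflow 16)
  24÷5 = 4 each, +1 to first 4
Round 3: Ashgrove=20 Elkhorn=17 Greywater=12 Hollowpine=17 Juniper=18 → close Ashgrove (overflow 11)
  20÷4 = 5 each, +1 to first 0
Round 4: Elkhorn=22 Greywater=17 Hollowpine=22 Juniper=23 → close Elkhorn (overflow 15)
  22÷3 = 7 each, +1 to first 1
Round 5: Greywater=25 Hollowpine=29 Juniper=30 → close Juniper (overflow 17)
  30÷2 = 15 each, +1 to first 0
Round 6: Greywater=40 Hollowpine=44 → close Hollowpine (overflow 31)
  44÷1 = 44 each, +1 to first 0

Closure order: Fernhollow, Briarlake, Ashgrove, Elkhorn, Juniper, Hollowpine
Last habitat: Greywater with 84 animals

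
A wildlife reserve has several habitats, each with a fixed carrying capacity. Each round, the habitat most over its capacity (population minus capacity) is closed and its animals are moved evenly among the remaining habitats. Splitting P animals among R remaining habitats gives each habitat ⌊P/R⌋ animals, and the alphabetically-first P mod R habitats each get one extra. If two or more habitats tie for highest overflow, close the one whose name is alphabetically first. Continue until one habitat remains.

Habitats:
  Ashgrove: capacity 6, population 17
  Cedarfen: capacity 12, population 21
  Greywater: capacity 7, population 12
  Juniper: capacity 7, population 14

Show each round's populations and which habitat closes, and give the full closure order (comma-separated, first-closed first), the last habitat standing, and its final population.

Round 1: Ashgrove=17 Cedarfen=21 Greywater=12 Juniper=14 → close Ashgrove (overflow 11)
  17÷3 = 5 each, +1 to first 2
Round 2: Cedarfen=27 Greywater=18 Juniper=19 → close Cedarfen (overflow 15)
  27÷2 = 13 each, +1 to first 1
Round 3: Greywater=32 Juniper=32 → close Greywater (overflow 25)
  32÷1 = 32 each, +1 to first 0

Closure order: Ashgrove, Cedarfen, Greywater
Last habitat: Juniper with 64 animals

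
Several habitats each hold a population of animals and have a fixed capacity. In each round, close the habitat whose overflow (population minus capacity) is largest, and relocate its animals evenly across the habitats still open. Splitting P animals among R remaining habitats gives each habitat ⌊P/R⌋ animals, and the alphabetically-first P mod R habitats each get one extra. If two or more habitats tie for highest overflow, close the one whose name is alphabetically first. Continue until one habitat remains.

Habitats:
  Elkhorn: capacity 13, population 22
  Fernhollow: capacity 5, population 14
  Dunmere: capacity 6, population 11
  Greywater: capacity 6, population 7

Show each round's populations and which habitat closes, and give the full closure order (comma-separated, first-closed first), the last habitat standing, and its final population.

Closure order: Elkhorn, Fernhollow, Dunmere
Last habitat: Greywater with 54 animals

Round 1: Dunmere=11 Elkhorn=22 Fernhollow=14 Greywater=7 → close Elkhorn (overflow 9)
  22÷3 = 7 each, +1 to first 1
Round 2: Dunmere=19 Fernhollow=21 Greywater=14 → close Fernhollow (overflow 16)
  21÷2 = 10 each, +1 to first 1
Round 3: Dunmere=30 Greywater=24 → close Dunmere (overflow 24)
  30÷1 = 30 each, +1 to first 0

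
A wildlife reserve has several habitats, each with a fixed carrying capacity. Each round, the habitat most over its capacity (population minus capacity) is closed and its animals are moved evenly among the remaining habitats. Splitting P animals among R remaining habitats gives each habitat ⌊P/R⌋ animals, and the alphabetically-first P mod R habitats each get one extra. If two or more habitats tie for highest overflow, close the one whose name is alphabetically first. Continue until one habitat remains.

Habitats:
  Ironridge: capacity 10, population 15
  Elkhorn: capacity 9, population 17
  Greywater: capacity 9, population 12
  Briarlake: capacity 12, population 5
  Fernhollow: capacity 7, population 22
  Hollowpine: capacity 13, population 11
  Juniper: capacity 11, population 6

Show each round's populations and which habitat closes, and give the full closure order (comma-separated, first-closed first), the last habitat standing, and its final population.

Closure order: Fernhollow, Elkhorn, Ironridge, Greywater, Hollowpine, Briarlake
Last habitat: Juniper with 88 animals

Round 1: Briarlake=5 Elkhorn=17 Fernhollow=22 Greywater=12 Hollowpine=11 Ironridge=15 Juniper=6 → close Fernhollow (overflow 15)
  22÷6 = 3 each, +1 to first 4
Round 2: Briarlake=9 Elkhorn=21 Greywater=16 Hollowpine=15 Ironridge=18 Juniper=9 → close Elkhorn (overflow 12)
  21÷5 = 4 each, +1 to first 1
Round 3: Briarlake=14 Greywater=20 Hollowpine=19 Ironridge=22 Juniper=13 → close Ironridge (overflow 12)
  22÷4 = 5 each, +1 to first 2
Round 4: Briarlake=20 Greywater=26 Hollowpine=24 Juniper=18 → close Greywater (overflow 17)
  26÷3 = 8 each, +1 to first 2
Round 5: Briarlake=29 Hollowpine=33 Juniper=26 → close Hollowpine (overflow 20)
  33÷2 = 16 each, +1 to first 1
Round 6: Briarlake=46 Juniper=42 → close Briarlake (overflow 34)
  46÷1 = 46 each, +1 to first 0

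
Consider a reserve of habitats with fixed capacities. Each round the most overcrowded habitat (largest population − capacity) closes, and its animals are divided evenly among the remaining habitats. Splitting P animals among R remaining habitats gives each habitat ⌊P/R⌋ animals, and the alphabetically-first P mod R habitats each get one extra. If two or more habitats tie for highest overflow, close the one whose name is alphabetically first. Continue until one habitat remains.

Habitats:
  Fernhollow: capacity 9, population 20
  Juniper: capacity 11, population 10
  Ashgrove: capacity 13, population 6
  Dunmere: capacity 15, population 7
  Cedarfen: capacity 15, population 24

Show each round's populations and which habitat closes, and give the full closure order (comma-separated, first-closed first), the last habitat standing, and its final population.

Closure order: Fernhollow, Cedarfen, Juniper, Ashgrove
Last habitat: Dunmere with 67 animals

Round 1: Ashgrove=6 Cedarfen=24 Dunmere=7 Fernhollow=20 Juniper=10 → close Fernhollow (overflow 11)
  20÷4 = 5 each, +1 to first 0
Round 2: Ashgrove=11 Cedarfen=29 Dunmere=12 Juniper=15 → close Cedarfen (overflow 14)
  29÷3 = 9 each, +1 to first 2
Round 3: Ashgrove=21 Dunmere=22 Juniper=24 → close Juniper (overflow 13)
  24÷2 = 12 each, +1 to first 0
Round 4: Ashgrove=33 Dunmere=34 → close Ashgrove (overflow 20)
  33÷1 = 33 each, +1 to first 0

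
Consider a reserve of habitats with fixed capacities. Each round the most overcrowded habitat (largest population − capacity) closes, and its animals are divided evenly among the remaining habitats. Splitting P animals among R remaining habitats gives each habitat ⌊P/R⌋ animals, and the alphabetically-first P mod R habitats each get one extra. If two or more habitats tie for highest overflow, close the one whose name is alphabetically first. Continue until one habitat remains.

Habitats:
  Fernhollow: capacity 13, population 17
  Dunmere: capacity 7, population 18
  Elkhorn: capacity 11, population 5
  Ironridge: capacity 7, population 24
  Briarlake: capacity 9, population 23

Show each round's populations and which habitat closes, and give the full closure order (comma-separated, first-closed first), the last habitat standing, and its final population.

Round 1: Briarlake=23 Dunmere=18 Elkhorn=5 Fernhollow=17 Ironridge=24 → close Ironridge (overflow 17)
  24÷4 = 6 each, +1 to first 0
Round 2: Briarlake=29 Dunmere=24 Elkhorn=11 Fernhollow=23 → close Briarlake (overflow 20)
  29÷3 = 9 each, +1 to first 2
Round 3: Dunmere=34 Elkhorn=21 Fernhollow=32 → close Dunmere (overflow 27)
  34÷2 = 17 each, +1 to first 0
Round 4: Elkhorn=38 Fernhollow=49 → close Fernhollow (overflow 36)
  49÷1 = 49 each, +1 to first 0

Closure order: Ironridge, Briarlake, Dunmere, Fernhollow
Last habitat: Elkhorn with 87 animals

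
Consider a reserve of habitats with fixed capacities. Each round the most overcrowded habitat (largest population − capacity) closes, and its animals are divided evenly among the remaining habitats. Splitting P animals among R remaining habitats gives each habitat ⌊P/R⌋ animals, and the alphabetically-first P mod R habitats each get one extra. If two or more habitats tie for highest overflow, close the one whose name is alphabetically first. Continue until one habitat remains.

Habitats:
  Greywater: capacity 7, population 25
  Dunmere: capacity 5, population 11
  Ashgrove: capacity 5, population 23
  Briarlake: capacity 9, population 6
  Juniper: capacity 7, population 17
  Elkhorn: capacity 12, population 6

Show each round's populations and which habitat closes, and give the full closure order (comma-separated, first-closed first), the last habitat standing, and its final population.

Closure order: Ashgrove, Greywater, Juniper, Dunmere, Briarlake
Last habitat: Elkhorn with 88 animals

Round 1: Ashgrove=23 Briarlake=6 Dunmere=11 Elkhorn=6 Greywater=25 Juniper=17 → close Ashgrove (overflow 18)
  23÷5 = 4 each, +1 to first 3
Round 2: Briarlake=11 Dunmere=16 Elkhorn=11 Greywater=29 Juniper=21 → close Greywater (overflow 22)
  29÷4 = 7 each, +1 to first 1
Round 3: Briarlake=19 Dunmere=23 Elkhorn=18 Juniper=28 → close Juniper (overflow 21)
  28÷3 = 9 each, +1 to first 1
Round 4: Briarlake=29 Dunmere=32 Elkhorn=27 → close Dunmere (overflow 27)
  32÷2 = 16 each, +1 to first 0
Round 5: Briarlake=45 Elkhorn=43 → close Briarlake (overflow 36)
  45÷1 = 45 each, +1 to first 0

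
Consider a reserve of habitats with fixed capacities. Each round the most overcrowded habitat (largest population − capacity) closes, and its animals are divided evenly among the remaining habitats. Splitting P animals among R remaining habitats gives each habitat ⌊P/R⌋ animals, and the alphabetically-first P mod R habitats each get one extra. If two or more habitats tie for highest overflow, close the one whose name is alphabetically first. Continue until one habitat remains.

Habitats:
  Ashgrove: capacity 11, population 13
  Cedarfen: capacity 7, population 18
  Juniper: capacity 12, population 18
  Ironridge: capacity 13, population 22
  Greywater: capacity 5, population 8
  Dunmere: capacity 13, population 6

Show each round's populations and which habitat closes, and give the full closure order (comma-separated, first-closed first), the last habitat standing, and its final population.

Closure order: Cedarfen, Ironridge, Juniper, Ashgrove, Greywater
Last habitat: Dunmere with 85 animals

Round 1: Ashgrove=13 Cedarfen=18 Dunmere=6 Greywater=8 Ironridge=22 Juniper=18 → close Cedarfen (overflow 11)
  18÷5 = 3 each, +1 to first 3
Round 2: Ashgrove=17 Dunmere=10 Greywater=12 Ironridge=25 Juniper=21 → close Ironridge (overflow 12)
  25÷4 = 6 each, +1 to first 1
Round 3: Ashgrove=24 Dunmere=16 Greywater=18 Juniper=27 → close Juniper (overflow 15)
  27÷3 = 9 each, +1 to first 0
Round 4: Ashgrove=33 Dunmere=25 Greywater=27 → close Ashgrove (overflow 22)
  33÷2 = 16 each, +1 to first 1
Round 5: Dunmere=42 Greywater=43 → close Greywater (overflow 38)
  43÷1 = 43 each, +1 to first 0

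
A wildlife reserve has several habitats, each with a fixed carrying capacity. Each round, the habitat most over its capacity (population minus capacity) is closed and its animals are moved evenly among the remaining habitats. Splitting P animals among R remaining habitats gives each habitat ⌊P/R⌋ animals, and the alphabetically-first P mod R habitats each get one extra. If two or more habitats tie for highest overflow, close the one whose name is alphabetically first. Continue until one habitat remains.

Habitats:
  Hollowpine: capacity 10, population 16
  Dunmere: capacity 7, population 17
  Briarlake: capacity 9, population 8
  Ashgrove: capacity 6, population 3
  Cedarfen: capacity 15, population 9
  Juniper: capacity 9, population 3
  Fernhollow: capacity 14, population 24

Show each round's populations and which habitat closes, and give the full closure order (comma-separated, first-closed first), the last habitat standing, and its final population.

Closure order: Dunmere, Fernhollow, Hollowpine, Briarlake, Ashgrove, Cedarfen
Last habitat: Juniper with 80 animals

Round 1: Ashgrove=3 Briarlake=8 Cedarfen=9 Dunmere=17 Fernhollow=24 Hollowpine=16 Juniper=3 → close Dunmere (overflow 10)
  17÷6 = 2 each, +1 to first 5
Round 2: Ashgrove=6 Briarlake=11 Cedarfen=12 Fernhollow=27 Hollowpine=19 Juniper=5 → close Fernhollow (overflow 13)
  27÷5 = 5 each, +1 to first 2
Round 3: Ashgrove=12 Briarlake=17 Cedarfen=17 Hollowpine=24 Juniper=10 → close Hollowpine (overflow 14)
  24÷4 = 6 each, +1 to first 0
Round 4: Ashgrove=18 Briarlake=23 Cedarfen=23 Juniper=16 → close Briarlake (overflow 14)
  23÷3 = 7 each, +1 to first 2
Round 5: Ashgrove=26 Cedarfen=31 Juniper=23 → close Ashgrove (overflow 20)
  26÷2 = 13 each, +1 to first 0
Round 6: Cedarfen=44 Juniper=36 → close Cedarfen (overflow 29)
  44÷1 = 44 each, +1 to first 0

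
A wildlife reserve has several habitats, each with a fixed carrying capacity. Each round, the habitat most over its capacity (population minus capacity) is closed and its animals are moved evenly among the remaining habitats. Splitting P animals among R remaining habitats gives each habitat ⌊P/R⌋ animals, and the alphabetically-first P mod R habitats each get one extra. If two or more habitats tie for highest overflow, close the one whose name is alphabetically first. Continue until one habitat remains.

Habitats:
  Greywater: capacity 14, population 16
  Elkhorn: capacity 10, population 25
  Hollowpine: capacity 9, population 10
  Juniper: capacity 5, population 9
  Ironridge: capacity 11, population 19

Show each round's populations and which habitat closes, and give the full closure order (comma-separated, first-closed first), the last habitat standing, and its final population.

Closure order: Elkhorn, Ironridge, Greywater, Juniper
Last habitat: Hollowpine with 79 animals

Round 1: Elkhorn=25 Greywater=16 Hollowpine=10 Ironridge=19 Juniper=9 → close Elkhorn (overflow 15)
  25÷4 = 6 each, +1 to first 1
Round 2: Greywater=23 Hollowpine=16 Ironridge=25 Juniper=15 → close Ironridge (overflow 14)
  25÷3 = 8 each, +1 to first 1
Round 3: Greywater=32 Hollowpine=24 Juniper=23 → close Greywater (overflow 18)
  32÷2 = 16 each, +1 to first 0
Round 4: Hollowpine=40 Juniper=39 → close Juniper (overflow 34)
  39÷1 = 39 each, +1 to first 0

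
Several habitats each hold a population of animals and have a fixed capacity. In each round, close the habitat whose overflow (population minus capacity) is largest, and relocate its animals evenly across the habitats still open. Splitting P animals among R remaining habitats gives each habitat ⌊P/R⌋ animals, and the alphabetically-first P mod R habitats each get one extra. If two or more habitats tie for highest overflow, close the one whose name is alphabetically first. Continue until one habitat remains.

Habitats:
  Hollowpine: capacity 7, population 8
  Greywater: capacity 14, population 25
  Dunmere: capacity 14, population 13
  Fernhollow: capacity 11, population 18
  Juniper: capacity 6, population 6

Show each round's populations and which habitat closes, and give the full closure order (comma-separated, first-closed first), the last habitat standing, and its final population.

Round 1: Dunmere=13 Fernhollow=18 Greywater=25 Hollowpine=8 Juniper=6 → close Greywater (overflow 11)
  25÷4 = 6 each, +1 to first 1
Round 2: Dunmere=20 Fernhollow=24 Hollowpine=14 Juniper=12 → close Fernhollow (overflow 13)
  24÷3 = 8 each, +1 to first 0
Round 3: Dunmere=28 Hollowpine=22 Juniper=20 → close Hollowpine (overflow 15)
  22÷2 = 11 each, +1 to first 0
Round 4: Dunmere=39 Juniper=31 → close Dunmere (overflow 25)
  39÷1 = 39 each, +1 to first 0

Closure order: Greywater, Fernhollow, Hollowpine, Dunmere
Last habitat: Juniper with 70 animals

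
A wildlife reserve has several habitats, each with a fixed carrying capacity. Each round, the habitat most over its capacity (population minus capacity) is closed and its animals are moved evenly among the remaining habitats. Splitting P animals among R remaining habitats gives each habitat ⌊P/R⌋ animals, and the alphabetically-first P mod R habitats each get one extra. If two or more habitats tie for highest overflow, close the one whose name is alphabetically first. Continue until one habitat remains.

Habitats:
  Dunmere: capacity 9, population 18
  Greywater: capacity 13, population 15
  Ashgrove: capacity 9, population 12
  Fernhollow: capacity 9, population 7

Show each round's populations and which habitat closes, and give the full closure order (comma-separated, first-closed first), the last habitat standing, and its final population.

Closure order: Dunmere, Ashgrove, Greywater
Last habitat: Fernhollow with 52 animals

Round 1: Ashgrove=12 Dunmere=18 Fernhollow=7 Greywater=15 → close Dunmere (overflow 9)
  18÷3 = 6 each, +1 to first 0
Round 2: Ashgrove=18 Fernhollow=13 Greywater=21 → close Ashgrove (overflow 9)
  18÷2 = 9 each, +1 to first 0
Round 3: Fernhollow=22 Greywater=30 → close Greywater (overflow 17)
  30÷1 = 30 each, +1 to first 0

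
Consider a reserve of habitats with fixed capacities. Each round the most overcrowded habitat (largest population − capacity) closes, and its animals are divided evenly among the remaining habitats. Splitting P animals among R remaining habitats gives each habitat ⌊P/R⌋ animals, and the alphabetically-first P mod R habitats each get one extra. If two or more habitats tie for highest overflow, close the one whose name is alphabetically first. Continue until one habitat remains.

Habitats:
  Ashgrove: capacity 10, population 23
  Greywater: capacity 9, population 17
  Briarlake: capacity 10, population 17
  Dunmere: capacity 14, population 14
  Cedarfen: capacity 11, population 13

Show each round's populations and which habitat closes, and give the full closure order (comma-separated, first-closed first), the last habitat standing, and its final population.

Closure order: Ashgrove, Briarlake, Greywater, Cedarfen
Last habitat: Dunmere with 84 animals

Round 1: Ashgrove=23 Briarlake=17 Cedarfen=13 Dunmere=14 Greywater=17 → close Ashgrove (overflow 13)
  23÷4 = 5 each, +1 to first 3
Round 2: Briarlake=23 Cedarfen=19 Dunmere=20 Greywater=22 → close Briarlake (overflow 13)
  23÷3 = 7 each, +1 to first 2
Round 3: Cedarfen=27 Dunmere=28 Greywater=29 → close Greywater (overflow 20)
  29÷2 = 14 each, +1 to first 1
Round 4: Cedarfen=42 Dunmere=42 → close Cedarfen (overflow 31)
  42÷1 = 42 each, +1 to first 0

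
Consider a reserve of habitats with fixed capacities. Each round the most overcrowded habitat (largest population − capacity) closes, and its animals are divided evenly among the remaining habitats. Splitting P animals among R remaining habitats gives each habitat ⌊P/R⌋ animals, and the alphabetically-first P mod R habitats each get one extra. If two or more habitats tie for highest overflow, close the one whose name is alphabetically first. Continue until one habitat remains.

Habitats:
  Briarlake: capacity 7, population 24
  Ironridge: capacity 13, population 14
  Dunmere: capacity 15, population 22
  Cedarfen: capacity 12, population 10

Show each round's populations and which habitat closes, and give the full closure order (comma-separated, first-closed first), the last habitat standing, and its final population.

Closure order: Briarlake, Dunmere, Ironridge
Last habitat: Cedarfen with 70 animals

Round 1: Briarlake=24 Cedarfen=10 Dunmere=22 Ironridge=14 → close Briarlake (overflow 17)
  24÷3 = 8 each, +1 to first 0
Round 2: Cedarfen=18 Dunmere=30 Ironridge=22 → close Dunmere (overflow 15)
  30÷2 = 15 each, +1 to first 0
Round 3: Cedarfen=33 Ironridge=37 → close Ironridge (overflow 24)
  37÷1 = 37 each, +1 to first 0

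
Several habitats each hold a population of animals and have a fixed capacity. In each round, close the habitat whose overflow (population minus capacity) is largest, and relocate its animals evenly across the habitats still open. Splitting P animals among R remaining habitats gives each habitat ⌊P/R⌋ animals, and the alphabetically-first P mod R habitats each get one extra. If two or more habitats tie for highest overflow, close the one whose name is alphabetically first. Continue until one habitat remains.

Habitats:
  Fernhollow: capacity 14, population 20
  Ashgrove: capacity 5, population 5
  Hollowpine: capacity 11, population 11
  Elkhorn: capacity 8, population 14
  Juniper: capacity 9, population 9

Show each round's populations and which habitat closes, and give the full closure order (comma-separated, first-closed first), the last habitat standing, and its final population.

Round 1: Ashgrove=5 Elkhorn=14 Fernhollow=20 Hollowpine=11 Juniper=9 → close Elkhorn (overflow 6)
  14÷4 = 3 each, +1 to first 2
Round 2: Ashgrove=9 Fernhollow=24 Hollowpine=14 Juniper=12 → close Fernhollow (overflow 10)
  24÷3 = 8 each, +1 to first 0
Round 3: Ashgrove=17 Hollowpine=22 Juniper=20 → close Ashgrove (overflow 12)
  17÷2 = 8 each, +1 to first 1
Round 4: Hollowpine=31 Juniper=28 → close Hollowpine (overflow 20)
  31÷1 = 31 each, +1 to first 0

Closure order: Elkhorn, Fernhollow, Ashgrove, Hollowpine
Last habitat: Juniper with 59 animals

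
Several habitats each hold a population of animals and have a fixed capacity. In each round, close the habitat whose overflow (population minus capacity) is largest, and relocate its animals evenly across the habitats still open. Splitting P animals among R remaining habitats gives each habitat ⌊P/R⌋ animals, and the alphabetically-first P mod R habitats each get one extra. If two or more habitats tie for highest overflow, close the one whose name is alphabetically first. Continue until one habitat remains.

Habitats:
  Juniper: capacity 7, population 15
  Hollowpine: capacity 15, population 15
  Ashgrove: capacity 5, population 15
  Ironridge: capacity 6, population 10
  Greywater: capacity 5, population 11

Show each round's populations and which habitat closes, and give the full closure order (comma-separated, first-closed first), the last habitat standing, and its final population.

Closure order: Ashgrove, Juniper, Greywater, Ironridge
Last habitat: Hollowpine with 66 animals

Round 1: Ashgrove=15 Greywater=11 Hollowpine=15 Ironridge=10 Juniper=15 → close Ashgrove (overflow 10)
  15÷4 = 3 each, +1 to first 3
Round 2: Greywater=15 Hollowpine=19 Ironridge=14 Juniper=18 → close Juniper (overflow 11)
  18÷3 = 6 each, +1 to first 0
Round 3: Greywater=21 Hollowpine=25 Ironridge=20 → close Greywater (overflow 16)
  21÷2 = 10 each, +1 to first 1
Round 4: Hollowpine=36 Ironridge=30 → close Ironridge (overflow 24)
  30÷1 = 30 each, +1 to first 0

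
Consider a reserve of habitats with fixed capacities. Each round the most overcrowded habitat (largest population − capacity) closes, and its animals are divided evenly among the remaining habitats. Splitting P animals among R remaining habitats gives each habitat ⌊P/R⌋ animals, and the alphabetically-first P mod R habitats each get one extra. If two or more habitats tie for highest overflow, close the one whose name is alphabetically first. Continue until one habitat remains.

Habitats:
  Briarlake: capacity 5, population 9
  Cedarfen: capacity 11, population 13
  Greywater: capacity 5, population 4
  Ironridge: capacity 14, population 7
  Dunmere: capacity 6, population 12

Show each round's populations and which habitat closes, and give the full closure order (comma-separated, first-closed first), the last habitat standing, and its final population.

Round 1: Briarlake=9 Cedarfen=13 Dunmere=12 Greywater=4 Ironridge=7 → close Dunmere (overflow 6)
  12÷4 = 3 each, +1 to first 0
Round 2: Briarlake=12 Cedarfen=16 Greywater=7 Ironridge=10 → close Briarlake (overflow 7)
  12÷3 = 4 each, +1 to first 0
Round 3: Cedarfen=20 Greywater=11 Ironridge=14 → close Cedarfen (overflow 9)
  20÷2 = 10 each, +1 to first 0
Round 4: Greywater=21 Ironridge=24 → close Greywater (overflow 16)
  21÷1 = 21 each, +1 to first 0

Closure order: Dunmere, Briarlake, Cedarfen, Greywater
Last habitat: Ironridge with 45 animals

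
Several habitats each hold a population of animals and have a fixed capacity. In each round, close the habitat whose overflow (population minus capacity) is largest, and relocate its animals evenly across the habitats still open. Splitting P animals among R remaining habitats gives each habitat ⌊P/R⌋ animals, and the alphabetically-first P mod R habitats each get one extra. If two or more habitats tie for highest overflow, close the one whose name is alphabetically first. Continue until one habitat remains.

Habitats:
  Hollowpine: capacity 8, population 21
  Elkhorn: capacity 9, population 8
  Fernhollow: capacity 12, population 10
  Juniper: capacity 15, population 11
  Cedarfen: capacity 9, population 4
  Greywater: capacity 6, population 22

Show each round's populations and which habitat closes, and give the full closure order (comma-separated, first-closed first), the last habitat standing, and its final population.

Closure order: Greywater, Hollowpine, Elkhorn, Cedarfen, Fernhollow
Last habitat: Juniper with 76 animals

Round 1: Cedarfen=4 Elkhorn=8 Fernhollow=10 Greywater=22 Hollowpine=21 Juniper=11 → close Greywater (overflow 16)
  22÷5 = 4 each, +1 to first 2
Round 2: Cedarfen=9 Elkhorn=13 Fernhollow=14 Hollowpine=25 Juniper=15 → close Hollowpine (overflow 17)
  25÷4 = 6 each, +1 to first 1
Round 3: Cedarfen=16 Elkhorn=19 Fernhollow=20 Juniper=21 → close Elkhorn (overflow 10)
  19÷3 = 6 each, +1 to first 1
Round 4: Cedarfen=23 Fernhollow=26 Juniper=27 → close Cedarfen (overflow 14)
  23÷2 = 11 each, +1 to first 1
Round 5: Fernhollow=38 Juniper=38 → close Fernhollow (overflow 26)
  38÷1 = 38 each, +1 to first 0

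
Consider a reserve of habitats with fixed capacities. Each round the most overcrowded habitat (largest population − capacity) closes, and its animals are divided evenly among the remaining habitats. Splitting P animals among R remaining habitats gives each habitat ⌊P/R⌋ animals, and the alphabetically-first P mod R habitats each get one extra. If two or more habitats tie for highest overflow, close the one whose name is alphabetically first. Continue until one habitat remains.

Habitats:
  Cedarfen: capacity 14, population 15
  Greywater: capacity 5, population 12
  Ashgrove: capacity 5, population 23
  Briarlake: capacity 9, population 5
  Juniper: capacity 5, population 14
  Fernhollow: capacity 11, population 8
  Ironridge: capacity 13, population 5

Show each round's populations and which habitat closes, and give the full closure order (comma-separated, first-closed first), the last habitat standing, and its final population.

Closure order: Ashgrove, Juniper, Greywater, Cedarfen, Briarlake, Fernhollow
Last habitat: Ironridge with 82 animals

Round 1: Ashgrove=23 Briarlake=5 Cedarfen=15 Fernhollow=8 Greywater=12 Ironridge=5 Juniper=14 → close Ashgrove (overflow 18)
  23÷6 = 3 each, +1 to first 5
Round 2: Briarlake=9 Cedarfen=19 Fernhollow=12 Greywater=16 Ironridge=9 Juniper=17 → close Juniper (overflow 12)
  17÷5 = 3 each, +1 to first 2
Round 3: Briarlake=13 Cedarfen=23 Fernhollow=15 Greywater=19 Ironridge=12 → close Greywater (overflow 14)
  19÷4 = 4 each, +1 to first 3
Round 4: Briarlake=18 Cedarfen=28 Fernhollow=20 Ironridge=16 → close Cedarfen (overflow 14)
  28÷3 = 9 each, +1 to first 1
Round 5: Briarlake=28 Fernhollow=29 Ironridge=25 → close Briarlake (overflow 19)
  28÷2 = 14 each, +1 to first 0
Round 6: Fernhollow=43 Ironridge=39 → close Fernhollow (overflow 32)
  43÷1 = 43 each, +1 to first 0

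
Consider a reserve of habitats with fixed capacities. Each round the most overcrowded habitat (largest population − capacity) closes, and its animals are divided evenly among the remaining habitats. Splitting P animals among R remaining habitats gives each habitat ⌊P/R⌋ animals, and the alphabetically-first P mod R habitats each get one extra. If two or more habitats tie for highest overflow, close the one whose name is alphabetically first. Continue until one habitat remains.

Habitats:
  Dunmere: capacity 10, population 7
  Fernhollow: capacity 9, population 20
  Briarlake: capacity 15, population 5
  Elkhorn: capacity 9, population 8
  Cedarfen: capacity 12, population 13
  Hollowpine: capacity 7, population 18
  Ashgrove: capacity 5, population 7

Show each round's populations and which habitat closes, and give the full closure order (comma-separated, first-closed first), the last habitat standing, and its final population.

Closure order: Fernhollow, Hollowpine, Ashgrove, Cedarfen, Elkhorn, Dunmere
Last habitat: Briarlake with 78 animals

Round 1: Ashgrove=7 Briarlake=5 Cedarfen=13 Dunmere=7 Elkhorn=8 Fernhollow=20 Hollowpine=18 → close Fernhollow (overflow 11)
  20÷6 = 3 each, +1 to first 2
Round 2: Ashgrove=11 Briarlake=9 Cedarfen=16 Dunmere=10 Elkhorn=11 Hollowpine=21 → close Hollowpine (overflow 14)
  21÷5 = 4 each, +1 to first 1
Round 3: Ashgrove=16 Briarlake=13 Cedarfen=20 Dunmere=14 Elkhorn=15 → close Ashgrove (overflow 11)
  16÷4 = 4 each, +1 to first 0
Round 4: Briarlake=17 Cedarfen=24 Dunmere=18 Elkhorn=19 → close Cedarfen (overflow 12)
  24÷3 = 8 each, +1 to first 0
Round 5: Briarlake=25 Dunmere=26 Elkhorn=27 → close Elkhorn (overflow 18)
  27÷2 = 13 each, +1 to first 1
Round 6: Briarlake=39 Dunmere=39 → close Dunmere (overflow 29)
  39÷1 = 39 each, +1 to first 0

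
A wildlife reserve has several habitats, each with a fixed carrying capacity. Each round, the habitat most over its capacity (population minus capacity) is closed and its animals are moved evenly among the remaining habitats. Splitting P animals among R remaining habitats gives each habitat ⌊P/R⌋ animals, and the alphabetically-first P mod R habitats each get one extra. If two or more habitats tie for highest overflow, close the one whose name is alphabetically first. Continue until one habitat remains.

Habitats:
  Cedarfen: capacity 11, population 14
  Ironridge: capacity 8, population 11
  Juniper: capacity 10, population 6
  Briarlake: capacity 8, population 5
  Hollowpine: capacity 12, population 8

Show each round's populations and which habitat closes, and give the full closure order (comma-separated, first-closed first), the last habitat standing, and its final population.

Round 1: Briarlake=5 Cedarfen=14 Hollowpine=8 Ironridge=11 Juniper=6 → close Cedarfen (overflow 3)
  14÷4 = 3 each, +1 to first 2
Round 2: Briarlake=9 Hollowpine=12 Ironridge=14 Juniper=9 → close Ironridge (overflow 6)
  14÷3 = 4 each, +1 to first 2
Round 3: Briarlake=14 Hollowpine=17 Juniper=13 → close Briarlake (overflow 6)
  14÷2 = 7 each, +1 to first 0
Round 4: Hollowpine=24 Juniper=20 → close Hollowpine (overflow 12)
  24÷1 = 24 each, +1 to first 0

Closure order: Cedarfen, Ironridge, Briarlake, Hollowpine
Last habitat: Juniper with 44 animals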